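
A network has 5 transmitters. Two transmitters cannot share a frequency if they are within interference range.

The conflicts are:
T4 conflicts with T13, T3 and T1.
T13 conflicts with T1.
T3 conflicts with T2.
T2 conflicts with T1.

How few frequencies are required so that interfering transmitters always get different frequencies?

3

T4, T13, T1 all conflict with each other, so at least 3 frequencies are needed.
3 frequencies suffice: T4=1, T13=3, T3=2, T2=1, T1=2. Every pair that conflicts lands in different frequencies.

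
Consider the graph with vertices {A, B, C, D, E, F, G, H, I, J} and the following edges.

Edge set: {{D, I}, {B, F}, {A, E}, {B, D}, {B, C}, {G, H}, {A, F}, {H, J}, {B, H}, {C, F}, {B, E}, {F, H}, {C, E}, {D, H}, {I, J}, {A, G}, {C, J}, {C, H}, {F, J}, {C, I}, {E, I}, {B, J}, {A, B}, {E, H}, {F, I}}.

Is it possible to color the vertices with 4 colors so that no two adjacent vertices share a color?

No

B, C, F, H, J are pairwise adjacent (a clique of size 5), so at least 5 colors are needed.
So 4 colors are not enough.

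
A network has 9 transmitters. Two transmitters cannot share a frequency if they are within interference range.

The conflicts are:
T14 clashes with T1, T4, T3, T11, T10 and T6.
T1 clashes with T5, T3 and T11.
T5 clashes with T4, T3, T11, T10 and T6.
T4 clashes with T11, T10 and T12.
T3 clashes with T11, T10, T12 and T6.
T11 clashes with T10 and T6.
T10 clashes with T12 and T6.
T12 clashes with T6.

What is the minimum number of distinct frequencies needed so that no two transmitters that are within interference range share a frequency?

T14, T3, T11, T10, T6 all conflict with each other, so at least 5 frequencies are needed.
5 frequencies suffice: frequency 1 → {T1, T10}; frequency 2 → {T11, T12}; frequency 3 → {T4, T3}; frequency 4 → {T6}; frequency 5 → {T14, T5}. Each listed conflict is separated.

5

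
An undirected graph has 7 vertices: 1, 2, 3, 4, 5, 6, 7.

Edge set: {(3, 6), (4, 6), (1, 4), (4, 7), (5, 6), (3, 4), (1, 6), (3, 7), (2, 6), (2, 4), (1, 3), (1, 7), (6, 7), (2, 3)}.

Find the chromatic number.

1, 3, 4, 6, 7 are mutually adjacent (a clique of size 5), so at least 5 colors are needed.
One proper 5-coloring: 1=e, 2=d, 3=b, 4=c, 5=b, 6=a, 7=d. Each edge has distinct colors on its endpoints.

5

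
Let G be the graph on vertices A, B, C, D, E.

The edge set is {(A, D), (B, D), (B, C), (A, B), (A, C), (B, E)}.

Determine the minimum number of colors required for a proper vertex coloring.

3

A, B, C are pairwise adjacent, so at least 3 colors are needed.
3 colors suffice: color red → {B}; color blue → {A, E}; color green → {C, D}. Each edge has distinct colors on its endpoints.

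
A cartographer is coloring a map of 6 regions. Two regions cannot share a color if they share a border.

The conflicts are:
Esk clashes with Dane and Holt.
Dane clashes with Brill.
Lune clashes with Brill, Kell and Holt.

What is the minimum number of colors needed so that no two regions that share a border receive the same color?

3

The cycle Lune-Holt-Esk-Dane-Brill-Lune has odd length 5, so it cannot be 2-colored; at least 3 colors are needed.
One proper 3-coloring: Esk=1, Dane=3, Lune=1, Brill=2, Kell=2, Holt=2. Each listed conflict is separated.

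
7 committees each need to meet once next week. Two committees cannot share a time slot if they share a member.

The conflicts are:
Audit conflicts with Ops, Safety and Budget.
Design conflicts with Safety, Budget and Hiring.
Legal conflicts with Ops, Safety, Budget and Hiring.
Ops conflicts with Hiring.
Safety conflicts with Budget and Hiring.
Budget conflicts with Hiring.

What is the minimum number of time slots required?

Design, Safety, Budget, Hiring all conflict with each other, so at least 4 time slots are needed.
4 time slots suffice: time slot 1 → {Ops, Budget}; time slot 2 → {Safety}; time slot 3 → {Audit, Hiring}; time slot 4 → {Design, Legal}. No two conflicting committees share a time slot.

4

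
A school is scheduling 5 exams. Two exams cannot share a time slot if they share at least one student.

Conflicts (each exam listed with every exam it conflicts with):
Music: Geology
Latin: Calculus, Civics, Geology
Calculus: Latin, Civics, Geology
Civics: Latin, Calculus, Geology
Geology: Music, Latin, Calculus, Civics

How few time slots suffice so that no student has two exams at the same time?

Latin, Calculus, Civics, Geology pairwise conflict, so at least 4 time slots are needed.
A valid assignment using 4 time slots: Music=2, Latin=3, Calculus=2, Civics=4, Geology=1. Each listed conflict is separated.

4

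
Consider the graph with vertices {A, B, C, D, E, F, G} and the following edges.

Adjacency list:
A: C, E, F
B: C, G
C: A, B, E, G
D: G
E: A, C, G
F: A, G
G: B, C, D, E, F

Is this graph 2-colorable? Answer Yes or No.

No

A, C, E are mutually adjacent, so at least 3 colors are needed.
So 2 colors are not enough.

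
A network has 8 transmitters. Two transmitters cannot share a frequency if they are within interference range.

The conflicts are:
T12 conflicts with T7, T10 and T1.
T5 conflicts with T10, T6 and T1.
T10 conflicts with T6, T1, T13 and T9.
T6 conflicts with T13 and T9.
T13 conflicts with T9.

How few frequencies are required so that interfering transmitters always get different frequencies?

T10, T6, T13, T9 pairwise conflict, so at least 4 frequencies are needed.
Using 4 frequencies: T12=2, T7=1, T5=4, T10=1, T6=2, T1=3, T13=4, T9=3. Each listed conflict is separated.

4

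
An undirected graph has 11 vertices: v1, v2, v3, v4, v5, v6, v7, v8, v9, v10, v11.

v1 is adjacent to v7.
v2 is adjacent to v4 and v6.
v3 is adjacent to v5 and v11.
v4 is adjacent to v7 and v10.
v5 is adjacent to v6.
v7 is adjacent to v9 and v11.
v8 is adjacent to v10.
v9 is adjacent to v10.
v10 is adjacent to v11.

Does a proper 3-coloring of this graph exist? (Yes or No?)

Yes

The chromatic number is 3. The cycle v11-v7-v4-v2-v6-v5-v3-v11 has odd length 7, so it cannot be 2-colored; at least 3 colors are needed.
3 colors suffice: color red → {v2, v3, v7, v10}; color blue → {v1, v4, v5, v8, v9, v11}; color green → {v6}.
That is already a proper 3-coloring.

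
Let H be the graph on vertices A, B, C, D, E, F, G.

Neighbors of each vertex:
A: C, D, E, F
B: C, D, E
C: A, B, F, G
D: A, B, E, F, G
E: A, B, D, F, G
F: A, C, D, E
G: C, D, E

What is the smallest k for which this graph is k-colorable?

4

A, D, E, F form a clique, so at least 4 colors are needed.
4 colors suffice: color 1 → {C, E}; color 2 → {D}; color 3 → {B, F, G}; color 4 → {A}. No two adjacent vertices share a color.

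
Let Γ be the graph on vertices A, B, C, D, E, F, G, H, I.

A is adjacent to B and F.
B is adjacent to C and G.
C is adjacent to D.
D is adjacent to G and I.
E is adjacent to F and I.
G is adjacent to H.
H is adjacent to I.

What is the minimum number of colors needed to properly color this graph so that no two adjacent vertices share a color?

3

The cycle I-E-F-A-B-G-H-I has odd length 7, so it cannot be 2-colored; at least 3 colors are needed.
3 colors suffice: color 1 → {A, C, G, I}; color 2 → {B, D, F, H}; color 3 → {E}. Every edge joins two different colors.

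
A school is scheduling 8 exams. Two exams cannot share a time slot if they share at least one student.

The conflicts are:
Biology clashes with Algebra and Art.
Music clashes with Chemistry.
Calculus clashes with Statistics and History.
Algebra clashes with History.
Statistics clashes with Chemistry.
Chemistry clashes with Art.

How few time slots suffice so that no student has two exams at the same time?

3

The cycle Biology-Art-Chemistry-Statistics-Calculus-History-Algebra-Biology has odd length 7, so it cannot be 2-colored; at least 3 time slots are needed.
A valid assignment using 3 time slots: Biology=3, Music=2, Calculus=1, Algebra=1, Statistics=2, Chemistry=1, History=2, Art=2. Every pair that conflicts lands in different time slots.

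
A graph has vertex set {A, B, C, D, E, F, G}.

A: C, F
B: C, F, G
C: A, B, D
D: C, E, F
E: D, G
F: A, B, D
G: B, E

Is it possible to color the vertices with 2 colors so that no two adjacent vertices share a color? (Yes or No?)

The cycle G-B-C-D-E-G has odd length 5, so it cannot be 2-colored; at least 3 colors are needed.
So 2 colors are not enough.

No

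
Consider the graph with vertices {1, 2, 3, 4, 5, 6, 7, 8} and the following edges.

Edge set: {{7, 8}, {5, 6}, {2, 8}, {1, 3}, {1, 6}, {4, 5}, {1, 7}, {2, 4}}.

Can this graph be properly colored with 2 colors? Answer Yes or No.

No

The cycle 7-8-2-4-5-6-1-7 has odd length 7, so it cannot be 2-colored; at least 3 colors are needed.
So 2 colors are not enough.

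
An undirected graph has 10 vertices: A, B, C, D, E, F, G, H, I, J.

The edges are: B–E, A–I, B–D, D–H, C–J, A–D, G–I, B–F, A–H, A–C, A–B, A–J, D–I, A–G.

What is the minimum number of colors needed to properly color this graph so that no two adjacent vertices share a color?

3

A, B, D are mutually adjacent, so at least 3 colors are needed.
A valid assignment using 3 colors: A=red, B=blue, C=green, D=green, E=red, F=red, G=green, H=blue, I=blue, J=blue. No two adjacent vertices share a color.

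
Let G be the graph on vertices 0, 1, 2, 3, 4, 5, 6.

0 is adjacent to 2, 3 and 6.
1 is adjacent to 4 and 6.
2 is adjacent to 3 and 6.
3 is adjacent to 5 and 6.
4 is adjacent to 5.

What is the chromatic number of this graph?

0, 2, 3, 6 form a clique, so at least 4 colors are needed.
A valid assignment using 4 colors: 0=green, 1=green, 2=yellow, 3=red, 4=red, 5=blue, 6=blue. Each edge has distinct colors on its endpoints.

4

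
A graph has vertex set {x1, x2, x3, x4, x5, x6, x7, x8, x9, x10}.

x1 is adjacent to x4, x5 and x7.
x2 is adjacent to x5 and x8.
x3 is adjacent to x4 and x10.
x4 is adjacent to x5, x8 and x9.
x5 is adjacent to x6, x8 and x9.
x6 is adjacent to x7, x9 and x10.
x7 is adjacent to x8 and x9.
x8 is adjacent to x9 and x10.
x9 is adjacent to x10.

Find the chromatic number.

4

x4, x5, x8, x9 form a clique, so at least 4 colors are needed.
4 colors suffice: color 1 → {x1, x3, x6, x8}; color 2 → {x2, x9}; color 3 → {x5, x7, x10}; color 4 → {x4}. Each edge has distinct colors on its endpoints.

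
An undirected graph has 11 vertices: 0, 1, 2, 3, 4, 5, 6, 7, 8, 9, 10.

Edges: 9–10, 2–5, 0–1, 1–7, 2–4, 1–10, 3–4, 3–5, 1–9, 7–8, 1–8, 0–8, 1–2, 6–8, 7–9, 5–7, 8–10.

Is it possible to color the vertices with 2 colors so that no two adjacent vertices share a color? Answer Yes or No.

1, 8, 10 form a triangle, so at least 3 colors are needed.
So 2 colors are not enough.

No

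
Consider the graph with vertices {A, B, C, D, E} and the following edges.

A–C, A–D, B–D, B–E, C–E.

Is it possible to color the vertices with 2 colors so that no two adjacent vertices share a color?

The cycle B-D-A-C-E-B has odd length 5, so it cannot be 2-colored; at least 3 colors are needed.
So 2 colors are not enough.

No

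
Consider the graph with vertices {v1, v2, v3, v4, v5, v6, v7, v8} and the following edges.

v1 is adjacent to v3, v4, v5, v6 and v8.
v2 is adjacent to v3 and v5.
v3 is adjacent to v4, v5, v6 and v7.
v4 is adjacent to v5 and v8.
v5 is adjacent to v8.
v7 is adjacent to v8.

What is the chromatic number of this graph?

v1, v3, v4, v5 form a clique, so at least 4 colors are needed.
A valid assignment using 4 colors: v1=3, v2=3, v3=1, v4=4, v5=2, v6=2, v7=2, v8=1. Every edge joins two different colors.

4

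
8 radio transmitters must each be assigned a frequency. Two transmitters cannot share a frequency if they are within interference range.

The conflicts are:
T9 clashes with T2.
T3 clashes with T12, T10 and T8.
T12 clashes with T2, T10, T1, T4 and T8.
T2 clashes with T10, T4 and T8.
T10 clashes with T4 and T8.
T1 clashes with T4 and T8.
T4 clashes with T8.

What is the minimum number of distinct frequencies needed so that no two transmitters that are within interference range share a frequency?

T12, T2, T10, T4, T8 are mutually in conflict, so at least 5 frequencies are needed.
5 frequencies suffice: frequency 1 → {T9, T8}; frequency 2 → {T12}; frequency 3 → {T3, T2, T1}; frequency 4 → {T4}; frequency 5 → {T10}. Each listed conflict is separated.

5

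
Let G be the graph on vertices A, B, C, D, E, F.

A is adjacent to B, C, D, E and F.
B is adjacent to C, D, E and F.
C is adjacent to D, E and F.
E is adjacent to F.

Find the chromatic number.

5

A, B, C, E, F are pairwise adjacent (a clique of size 5), so at least 5 colors are needed.
5 colors suffice: color red → {A}; color blue → {C}; color green → {B}; color yellow → {D, E}; color purple → {F}. No two adjacent vertices share a color.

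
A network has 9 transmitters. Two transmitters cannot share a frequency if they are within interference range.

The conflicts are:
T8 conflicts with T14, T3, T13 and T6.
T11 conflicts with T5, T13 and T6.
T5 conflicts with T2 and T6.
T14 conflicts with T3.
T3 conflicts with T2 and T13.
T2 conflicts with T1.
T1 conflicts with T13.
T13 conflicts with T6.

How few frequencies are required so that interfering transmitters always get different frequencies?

3

T8, T3, T13 pairwise conflict, so at least 3 frequencies are needed.
3 frequencies suffice: frequency 1 → {T5, T14, T13}; frequency 2 → {T8, T11, T2}; frequency 3 → {T3, T1, T6}. Every pair that conflicts lands in different frequencies.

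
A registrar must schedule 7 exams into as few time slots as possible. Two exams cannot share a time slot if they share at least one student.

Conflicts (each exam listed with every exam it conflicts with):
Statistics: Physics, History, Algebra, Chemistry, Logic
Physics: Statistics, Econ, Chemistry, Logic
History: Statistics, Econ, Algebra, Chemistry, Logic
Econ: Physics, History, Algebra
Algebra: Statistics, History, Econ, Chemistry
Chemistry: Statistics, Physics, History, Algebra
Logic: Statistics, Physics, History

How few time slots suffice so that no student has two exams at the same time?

Statistics, History, Algebra, Chemistry are mutually in conflict, so at least 4 time slots are needed.
A valid assignment using 4 time slots: Statistics=2, Physics=1, History=1, Econ=2, Algebra=4, Chemistry=3, Logic=3. Each listed conflict is separated.

4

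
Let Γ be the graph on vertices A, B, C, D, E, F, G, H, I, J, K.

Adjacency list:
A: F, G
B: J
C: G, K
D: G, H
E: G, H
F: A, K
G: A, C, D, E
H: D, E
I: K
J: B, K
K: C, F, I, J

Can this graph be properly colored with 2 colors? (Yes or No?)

The cycle G-C-K-F-A-G has odd length 5, so it cannot be 2-colored; at least 3 colors are needed.
So 2 colors are not enough.

No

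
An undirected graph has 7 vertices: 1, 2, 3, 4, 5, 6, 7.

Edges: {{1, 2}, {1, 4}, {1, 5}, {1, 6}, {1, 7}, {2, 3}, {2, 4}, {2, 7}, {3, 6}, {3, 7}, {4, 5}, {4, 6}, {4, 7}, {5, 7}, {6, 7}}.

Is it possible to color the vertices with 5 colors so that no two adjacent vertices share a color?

The chromatic number is 4. 1, 2, 4, 7 form a clique, so at least 4 colors are needed.
4 colors suffice: 1=blue, 2=yellow, 3=blue, 4=green, 5=yellow, 6=yellow, 7=red.
Since 5 ≥ 4, a proper 5-coloring certainly exists.

Yes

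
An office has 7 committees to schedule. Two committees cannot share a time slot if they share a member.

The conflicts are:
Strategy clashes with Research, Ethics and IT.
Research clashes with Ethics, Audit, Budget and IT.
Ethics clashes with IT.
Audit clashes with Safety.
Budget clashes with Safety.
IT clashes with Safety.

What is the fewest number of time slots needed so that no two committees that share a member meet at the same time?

Strategy, Research, Ethics, IT pairwise conflict, so at least 4 time slots are needed.
A valid assignment using 4 time slots: Strategy=3, Research=1, Ethics=4, Audit=2, Budget=2, IT=2, Safety=1. No two conflicting committees share a time slot.

4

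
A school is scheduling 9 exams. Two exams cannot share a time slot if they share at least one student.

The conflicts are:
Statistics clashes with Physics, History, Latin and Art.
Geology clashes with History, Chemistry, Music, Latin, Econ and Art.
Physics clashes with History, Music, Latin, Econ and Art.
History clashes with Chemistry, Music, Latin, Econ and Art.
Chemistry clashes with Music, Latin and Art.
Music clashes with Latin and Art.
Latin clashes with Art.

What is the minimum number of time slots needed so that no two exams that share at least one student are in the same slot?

6

Geology, History, Chemistry, Music, Latin, Art pairwise conflict, so at least 6 time slots are needed.
Using 6 time slots: Statistics=4, Geology=5, Physics=5, History=1, Chemistry=6, Music=4, Latin=3, Econ=2, Art=2. No two conflicting exams share a time slot.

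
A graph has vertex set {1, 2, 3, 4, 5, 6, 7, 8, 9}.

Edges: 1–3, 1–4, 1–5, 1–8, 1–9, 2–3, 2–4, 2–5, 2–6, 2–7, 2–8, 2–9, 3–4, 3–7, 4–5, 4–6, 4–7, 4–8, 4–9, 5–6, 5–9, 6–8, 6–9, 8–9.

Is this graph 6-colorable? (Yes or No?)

The chromatic number is 5. 2, 4, 5, 6, 9 are pairwise adjacent (a clique of size 5), so at least 5 colors are needed.
5 colors suffice: 1=b, 2=b, 3=c, 4=a, 5=d, 6=e, 7=d, 8=d, 9=c.
Since 6 ≥ 5, a proper 6-coloring certainly exists.

Yes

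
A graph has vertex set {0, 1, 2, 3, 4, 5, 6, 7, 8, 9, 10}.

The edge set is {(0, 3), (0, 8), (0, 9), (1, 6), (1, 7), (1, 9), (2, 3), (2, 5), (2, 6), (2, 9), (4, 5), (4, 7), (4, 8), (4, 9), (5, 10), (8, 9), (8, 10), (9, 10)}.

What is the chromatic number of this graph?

8, 9, 10 form a triangle, so at least 3 colors are needed.
3 colors suffice: color red → {3, 5, 6, 7, 9}; color blue → {0, 1, 2, 4, 10}; color green → {8}. No two adjacent vertices share a color.

3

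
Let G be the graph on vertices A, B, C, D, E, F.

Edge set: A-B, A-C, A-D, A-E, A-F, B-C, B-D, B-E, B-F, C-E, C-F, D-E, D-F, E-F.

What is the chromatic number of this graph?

A, B, D, E, F form a clique, so at least 5 colors are needed.
5 colors suffice: color 1 → {A}; color 2 → {E}; color 3 → {B}; color 4 → {F}; color 5 → {C, D}. No two adjacent vertices share a color.

5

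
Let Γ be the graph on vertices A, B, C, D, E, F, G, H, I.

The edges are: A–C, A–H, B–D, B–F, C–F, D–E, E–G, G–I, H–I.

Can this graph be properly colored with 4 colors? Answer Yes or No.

Yes

The chromatic number is 3. The cycle B-F-C-A-H-I-G-E-D-B has odd length 9, so it cannot be 2-colored; at least 3 colors are needed.
3 colors suffice: color red → {B, C, E, H}; color blue → {A, D, F, G}; color green → {I}.
Since 4 ≥ 3, a proper 4-coloring certainly exists.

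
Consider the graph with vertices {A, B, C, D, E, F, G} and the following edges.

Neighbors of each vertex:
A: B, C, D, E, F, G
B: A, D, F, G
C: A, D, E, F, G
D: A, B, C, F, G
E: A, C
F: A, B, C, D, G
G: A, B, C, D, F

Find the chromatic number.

5

A, B, D, F, G are mutually adjacent (a clique of size 5), so at least 5 colors are needed.
5 colors suffice: color 1 → {A}; color 2 → {B, C}; color 3 → {E, G}; color 4 → {D}; color 5 → {F}. No two adjacent vertices share a color.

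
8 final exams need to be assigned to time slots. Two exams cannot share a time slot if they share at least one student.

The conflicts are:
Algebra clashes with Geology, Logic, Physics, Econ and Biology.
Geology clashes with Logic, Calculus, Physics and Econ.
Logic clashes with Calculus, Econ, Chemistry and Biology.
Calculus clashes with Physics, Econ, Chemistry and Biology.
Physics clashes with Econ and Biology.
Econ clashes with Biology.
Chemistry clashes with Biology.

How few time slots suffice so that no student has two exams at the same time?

Algebra, Geology, Logic, Econ all conflict with each other, so at least 4 time slots are needed.
4 time slots suffice: time slot 1 → {Econ, Chemistry}; time slot 2 → {Algebra, Calculus}; time slot 3 → {Logic, Physics}; time slot 4 → {Geology, Biology}. Each listed conflict is separated.

4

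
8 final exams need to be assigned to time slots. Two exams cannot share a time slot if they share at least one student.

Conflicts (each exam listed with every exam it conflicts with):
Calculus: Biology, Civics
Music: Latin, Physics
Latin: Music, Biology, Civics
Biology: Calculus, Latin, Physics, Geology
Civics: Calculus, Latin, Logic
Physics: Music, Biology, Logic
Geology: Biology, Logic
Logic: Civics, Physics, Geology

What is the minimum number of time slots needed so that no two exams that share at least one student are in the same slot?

The cycle Civics-Latin-Biology-Geology-Logic-Civics has odd length 5, so it cannot be 2-colored; at least 3 time slots are needed.
A valid assignment using 3 time slots: Calculus=2, Music=1, Latin=2, Biology=1, Civics=1, Physics=3, Geology=3, Logic=2. No two conflicting exams share a time slot.

3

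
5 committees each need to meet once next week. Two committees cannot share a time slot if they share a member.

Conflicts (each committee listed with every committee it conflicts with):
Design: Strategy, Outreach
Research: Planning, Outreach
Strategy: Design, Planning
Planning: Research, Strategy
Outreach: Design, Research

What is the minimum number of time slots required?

The cycle Research-Planning-Strategy-Design-Outreach-Research has odd length 5, so it cannot be 2-colored; at least 3 time slots are needed.
3 time slots suffice: Design=2, Research=1, Strategy=1, Planning=2, Outreach=3. No two conflicting committees share a time slot.

3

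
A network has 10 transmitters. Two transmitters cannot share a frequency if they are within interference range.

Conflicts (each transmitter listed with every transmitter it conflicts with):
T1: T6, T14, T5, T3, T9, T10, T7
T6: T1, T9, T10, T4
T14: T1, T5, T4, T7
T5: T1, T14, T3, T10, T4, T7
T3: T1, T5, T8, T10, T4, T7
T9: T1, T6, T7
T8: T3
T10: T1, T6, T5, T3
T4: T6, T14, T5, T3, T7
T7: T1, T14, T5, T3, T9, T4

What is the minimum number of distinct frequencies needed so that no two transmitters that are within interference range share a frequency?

4

T1, T14, T5, T7 are mutually in conflict, so at least 4 frequencies are needed.
4 frequencies suffice: frequency 1 → {T1, T8, T4}; frequency 2 → {T10, T7}; frequency 3 → {T6, T14, T3}; frequency 4 → {T5, T9}. Each listed conflict is separated.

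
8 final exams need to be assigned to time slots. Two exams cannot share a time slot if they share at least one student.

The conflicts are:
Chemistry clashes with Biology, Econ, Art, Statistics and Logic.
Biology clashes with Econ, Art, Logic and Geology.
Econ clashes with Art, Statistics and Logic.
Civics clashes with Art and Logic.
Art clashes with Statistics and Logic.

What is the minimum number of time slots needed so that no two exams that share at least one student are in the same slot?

Chemistry, Biology, Econ, Art, Logic all conflict with each other, so at least 5 time slots are needed.
Using 5 time slots: Chemistry=4, Biology=3, Econ=2, Civics=2, Art=1, Statistics=3, Logic=5, Geology=1. Every pair that conflicts lands in different time slots.

5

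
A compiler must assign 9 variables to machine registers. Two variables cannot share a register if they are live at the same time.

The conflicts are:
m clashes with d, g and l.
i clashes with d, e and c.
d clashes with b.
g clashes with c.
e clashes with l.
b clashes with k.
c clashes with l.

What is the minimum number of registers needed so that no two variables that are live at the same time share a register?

3

The cycle c-i-d-m-l-c has odd length 5, so it cannot be 2-colored; at least 3 registers are needed.
A valid assignment using 3 registers: m=2, i=1, d=3, g=1, e=2, b=1, c=2, k=2, l=1. Every pair that conflicts lands in different registers.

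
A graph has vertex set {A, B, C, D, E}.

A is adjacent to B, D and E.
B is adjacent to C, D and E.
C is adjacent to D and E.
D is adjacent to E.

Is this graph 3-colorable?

No

A, B, D, E are mutually adjacent (a clique of size 4), so at least 4 colors are needed.
So 3 colors are not enough.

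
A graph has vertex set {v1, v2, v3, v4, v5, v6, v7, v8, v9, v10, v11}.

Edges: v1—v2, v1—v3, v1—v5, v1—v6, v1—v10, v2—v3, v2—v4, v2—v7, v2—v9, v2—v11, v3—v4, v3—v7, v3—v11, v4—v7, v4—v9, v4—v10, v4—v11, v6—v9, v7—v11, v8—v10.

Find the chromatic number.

5

v2, v3, v4, v7, v11 form a clique, so at least 5 colors are needed.
5 colors suffice: color R → {v2, v5, v6, v10}; color B → {v1, v4, v8}; color G → {v3, v9}; color Y → {v11}; color P → {v7}. Every edge joins two different colors.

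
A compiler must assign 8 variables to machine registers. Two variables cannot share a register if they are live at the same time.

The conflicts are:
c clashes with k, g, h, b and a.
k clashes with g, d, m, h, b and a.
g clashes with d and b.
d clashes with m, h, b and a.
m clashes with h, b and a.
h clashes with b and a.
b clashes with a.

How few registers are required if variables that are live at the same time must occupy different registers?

k, d, m, h, b, a all conflict with each other, so at least 6 registers are needed.
Using 6 registers: c=4, k=1, g=3, d=4, m=6, h=3, b=2, a=5. Every pair that conflicts lands in different registers.

6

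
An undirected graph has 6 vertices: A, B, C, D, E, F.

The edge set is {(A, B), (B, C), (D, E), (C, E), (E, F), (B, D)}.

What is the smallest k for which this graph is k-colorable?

E and F are adjacent, so at least 2 colors are needed.
2 colors suffice: color 1 → {B, E}; color 2 → {A, C, D, F}. No two adjacent vertices share a color.

2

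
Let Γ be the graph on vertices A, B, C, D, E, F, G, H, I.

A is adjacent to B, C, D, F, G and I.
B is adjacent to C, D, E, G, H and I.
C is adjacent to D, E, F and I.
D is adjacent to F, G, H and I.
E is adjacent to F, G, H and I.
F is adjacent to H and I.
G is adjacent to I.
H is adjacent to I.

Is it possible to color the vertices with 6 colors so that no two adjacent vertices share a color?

Yes

The chromatic number is 5. A, B, D, G, I form a clique, so at least 5 colors are needed.
A valid assignment using 5 colors: A=yellow, B=green, C=purple, D=blue, E=blue, F=green, G=purple, H=yellow, I=red.
Since 6 ≥ 5, a proper 6-coloring certainly exists.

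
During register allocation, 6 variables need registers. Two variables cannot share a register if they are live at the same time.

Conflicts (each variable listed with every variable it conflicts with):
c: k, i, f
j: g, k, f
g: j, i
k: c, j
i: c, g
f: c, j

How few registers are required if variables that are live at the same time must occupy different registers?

3

The cycle f-j-g-i-c-f has odd length 5, so it cannot be 2-colored; at least 3 registers are needed.
3 registers suffice: c=1, j=1, g=2, k=2, i=3, f=2. Each listed conflict is separated.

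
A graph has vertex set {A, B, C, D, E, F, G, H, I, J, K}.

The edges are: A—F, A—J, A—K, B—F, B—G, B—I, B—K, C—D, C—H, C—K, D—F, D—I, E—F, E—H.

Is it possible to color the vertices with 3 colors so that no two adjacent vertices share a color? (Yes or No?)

The chromatic number is 3. The cycle D-I-B-K-C-D has odd length 5, so it cannot be 2-colored; at least 3 colors are needed.
3 colors suffice: color 1 → {C, F, G, I, J}; color 2 → {A, B, D, H}; color 3 → {E, K}.
That is already a proper 3-coloring.

Yes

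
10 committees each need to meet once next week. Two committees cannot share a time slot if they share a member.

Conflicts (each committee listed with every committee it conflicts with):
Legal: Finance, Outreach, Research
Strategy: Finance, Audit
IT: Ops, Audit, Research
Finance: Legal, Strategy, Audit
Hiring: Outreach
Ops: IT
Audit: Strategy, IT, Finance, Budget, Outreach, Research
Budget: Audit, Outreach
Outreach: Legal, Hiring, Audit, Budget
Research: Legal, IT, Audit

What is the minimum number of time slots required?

3

Strategy, Finance, Audit pairwise conflict, so at least 3 time slots are needed.
A valid assignment using 3 time slots: Legal=1, Strategy=3, IT=3, Finance=2, Hiring=1, Ops=1, Audit=1, Budget=3, Outreach=2, Research=2. No two conflicting committees share a time slot.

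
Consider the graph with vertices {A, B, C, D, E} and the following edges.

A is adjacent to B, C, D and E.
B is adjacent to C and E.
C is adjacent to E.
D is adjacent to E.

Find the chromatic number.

A, B, C, E are mutually adjacent (a clique of size 4), so at least 4 colors are needed.
4 colors suffice: color 1 → {A}; color 2 → {E}; color 3 → {C, D}; color 4 → {B}. No two adjacent vertices share a color.

4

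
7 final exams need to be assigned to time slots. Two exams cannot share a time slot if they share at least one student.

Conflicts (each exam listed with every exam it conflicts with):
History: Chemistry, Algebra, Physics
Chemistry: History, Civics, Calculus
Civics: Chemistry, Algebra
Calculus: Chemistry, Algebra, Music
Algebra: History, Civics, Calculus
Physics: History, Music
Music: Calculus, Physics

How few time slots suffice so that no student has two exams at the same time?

The cycle Physics-History-Chemistry-Calculus-Music-Physics has odd length 5, so it cannot be 2-colored; at least 3 time slots are needed.
Using 3 time slots: History=1, Chemistry=2, Civics=1, Calculus=1, Algebra=2, Physics=3, Music=2. No two conflicting exams share a time slot.

3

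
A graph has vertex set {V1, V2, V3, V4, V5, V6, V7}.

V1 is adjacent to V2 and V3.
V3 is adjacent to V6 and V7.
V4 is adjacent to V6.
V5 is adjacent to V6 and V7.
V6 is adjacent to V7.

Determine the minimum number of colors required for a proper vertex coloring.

3

V5, V6, V7 are pairwise adjacent, so at least 3 colors are needed.
3 colors suffice: color 1 → {V1, V6}; color 2 → {V2, V4, V7}; color 3 → {V3, V5}. Each edge has distinct colors on its endpoints.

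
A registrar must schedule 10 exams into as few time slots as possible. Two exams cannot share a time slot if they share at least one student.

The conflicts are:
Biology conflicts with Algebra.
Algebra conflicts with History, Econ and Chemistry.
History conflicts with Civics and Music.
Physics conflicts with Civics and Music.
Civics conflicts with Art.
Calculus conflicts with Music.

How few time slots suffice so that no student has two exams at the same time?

2

Algebra and Chemistry conflict, so at least 2 time slots are needed.
2 time slots suffice: time slot 1 → {Algebra, Civics, Music}; time slot 2 → {Biology, History, Physics, Econ, Chemistry, Calculus, Art}. Every pair that conflicts lands in different time slots.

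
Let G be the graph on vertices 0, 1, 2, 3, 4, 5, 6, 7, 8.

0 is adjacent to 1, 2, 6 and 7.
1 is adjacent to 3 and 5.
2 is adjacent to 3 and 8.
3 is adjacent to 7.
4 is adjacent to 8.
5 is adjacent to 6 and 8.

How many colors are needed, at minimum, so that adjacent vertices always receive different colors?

3

The cycle 0-2-8-5-1-0 has odd length 5, so it cannot be 2-colored; at least 3 colors are needed.
One proper 3-coloring: 0=red, 1=blue, 2=blue, 3=red, 4=blue, 5=green, 6=blue, 7=blue, 8=red. Every edge joins two different colors.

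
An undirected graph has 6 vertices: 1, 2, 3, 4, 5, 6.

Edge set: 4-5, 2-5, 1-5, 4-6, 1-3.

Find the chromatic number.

4 and 6 are adjacent, so at least 2 colors are needed.
2 colors suffice: 1=b, 2=b, 3=a, 4=b, 5=a, 6=a. Each edge has distinct colors on its endpoints.

2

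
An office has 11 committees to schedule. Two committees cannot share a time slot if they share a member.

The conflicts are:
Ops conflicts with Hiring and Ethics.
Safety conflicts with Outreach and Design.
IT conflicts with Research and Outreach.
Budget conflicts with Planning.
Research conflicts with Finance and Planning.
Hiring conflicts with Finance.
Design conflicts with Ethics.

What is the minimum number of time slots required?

The cycle Finance-Research-IT-Outreach-Safety-Design-Ethics-Ops-Hiring-Finance has odd length 9, so it cannot be 2-colored; at least 3 time slots are needed.
3 time slots suffice: time slot 1 → {Safety, Budget, Research, Hiring, Ethics}; time slot 2 → {Ops, Outreach, Finance, Design, Planning}; time slot 3 → {IT}. No two conflicting committees share a time slot.

3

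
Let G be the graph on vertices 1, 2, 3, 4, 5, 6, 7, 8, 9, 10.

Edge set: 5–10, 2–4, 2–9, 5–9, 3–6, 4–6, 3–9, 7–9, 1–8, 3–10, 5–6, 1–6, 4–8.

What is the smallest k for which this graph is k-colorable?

The cycle 4-2-9-3-6-4 has odd length 5, so it cannot be 2-colored; at least 3 colors are needed.
One proper 3-coloring: 1=blue, 2=green, 3=blue, 4=blue, 5=blue, 6=red, 7=blue, 8=red, 9=red, 10=red. Each edge has distinct colors on its endpoints.

3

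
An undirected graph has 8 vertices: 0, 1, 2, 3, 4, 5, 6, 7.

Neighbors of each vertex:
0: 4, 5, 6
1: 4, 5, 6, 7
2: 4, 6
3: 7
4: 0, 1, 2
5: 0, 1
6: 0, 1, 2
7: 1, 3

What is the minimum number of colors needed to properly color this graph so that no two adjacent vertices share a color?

2

1 and 5 are adjacent, so at least 2 colors are needed.
2 colors suffice: color red → {0, 1, 2, 3}; color blue → {4, 5, 6, 7}. Each edge has distinct colors on its endpoints.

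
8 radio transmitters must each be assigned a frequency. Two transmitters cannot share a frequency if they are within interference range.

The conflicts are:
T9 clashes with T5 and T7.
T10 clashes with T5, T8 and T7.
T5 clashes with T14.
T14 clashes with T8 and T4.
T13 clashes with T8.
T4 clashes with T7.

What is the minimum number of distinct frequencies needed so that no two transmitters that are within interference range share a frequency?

3

The cycle T10-T8-T14-T4-T7-T10 has odd length 5, so it cannot be 2-colored; at least 3 frequencies are needed.
3 frequencies suffice: frequency 1 → {T9, T10, T14, T13}; frequency 2 → {T5, T8, T7}; frequency 3 → {T4}. Every pair that conflicts lands in different frequencies.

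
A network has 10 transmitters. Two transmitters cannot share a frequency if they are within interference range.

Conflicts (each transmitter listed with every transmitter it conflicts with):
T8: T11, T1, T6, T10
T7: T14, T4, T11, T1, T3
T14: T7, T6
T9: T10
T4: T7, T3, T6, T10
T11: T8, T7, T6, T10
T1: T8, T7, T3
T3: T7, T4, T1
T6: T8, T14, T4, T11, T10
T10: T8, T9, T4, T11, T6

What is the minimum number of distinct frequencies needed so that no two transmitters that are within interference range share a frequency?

4

T8, T11, T6, T10 all conflict with each other, so at least 4 frequencies are needed.
4 frequencies suffice: frequency 1 → {T7, T9, T6}; frequency 2 → {T14, T3, T10}; frequency 3 → {T8, T4}; frequency 4 → {T11, T1}. Every pair that conflicts lands in different frequencies.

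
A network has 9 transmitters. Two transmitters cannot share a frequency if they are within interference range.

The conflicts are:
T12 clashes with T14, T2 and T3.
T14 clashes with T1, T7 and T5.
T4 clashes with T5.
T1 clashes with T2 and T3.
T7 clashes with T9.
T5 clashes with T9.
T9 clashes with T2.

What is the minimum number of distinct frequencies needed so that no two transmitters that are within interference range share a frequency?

The cycle T5-T14-T1-T2-T9-T5 has odd length 5, so it cannot be 2-colored; at least 3 frequencies are needed.
A valid assignment using 3 frequencies: T12=2, T14=1, T4=1, T1=2, T7=2, T5=2, T9=3, T2=1, T3=1. No two conflicting transmitters share a frequency.

3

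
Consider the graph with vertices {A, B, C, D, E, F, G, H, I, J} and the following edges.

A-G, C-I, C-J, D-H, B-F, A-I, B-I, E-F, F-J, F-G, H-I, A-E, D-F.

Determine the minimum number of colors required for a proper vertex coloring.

The cycle H-D-F-B-I-H has odd length 5, so it cannot be 2-colored; at least 3 colors are needed.
3 colors suffice: color red → {F, I}; color blue → {A, B, C, D}; color green → {E, G, H, J}. Every edge joins two different colors.

3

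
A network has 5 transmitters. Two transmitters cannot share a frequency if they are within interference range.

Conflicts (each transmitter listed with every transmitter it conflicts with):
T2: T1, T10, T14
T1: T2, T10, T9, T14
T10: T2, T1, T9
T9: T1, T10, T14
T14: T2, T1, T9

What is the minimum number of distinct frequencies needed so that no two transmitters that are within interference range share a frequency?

T2, T1, T10 all conflict with each other, so at least 3 frequencies are needed.
A valid assignment using 3 frequencies: T2=3, T1=1, T10=2, T9=3, T14=2. Every pair that conflicts lands in different frequencies.

3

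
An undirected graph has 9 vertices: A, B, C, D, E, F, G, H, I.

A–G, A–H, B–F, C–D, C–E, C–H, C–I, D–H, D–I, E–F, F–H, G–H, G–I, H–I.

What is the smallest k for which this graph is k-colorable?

C, D, H, I are pairwise adjacent (a clique of size 4), so at least 4 colors are needed.
4 colors suffice: color 1 → {B, E, H}; color 2 → {C, F, G}; color 3 → {A, I}; color 4 → {D}. No two adjacent vertices share a color.

4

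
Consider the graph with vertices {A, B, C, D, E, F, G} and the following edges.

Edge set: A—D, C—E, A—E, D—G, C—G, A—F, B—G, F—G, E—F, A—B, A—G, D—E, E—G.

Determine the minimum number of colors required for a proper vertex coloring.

4

A, E, F, G are pairwise adjacent (a clique of size 4), so at least 4 colors are needed.
4 colors suffice: color red → {G}; color blue → {B, E}; color green → {A, C}; color yellow → {D, F}. Each edge has distinct colors on its endpoints.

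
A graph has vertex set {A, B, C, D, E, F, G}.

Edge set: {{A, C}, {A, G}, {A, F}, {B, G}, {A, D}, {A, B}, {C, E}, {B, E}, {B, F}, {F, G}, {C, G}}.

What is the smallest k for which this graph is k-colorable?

4

A, B, F, G are mutually adjacent (a clique of size 4), so at least 4 colors are needed.
4 colors suffice: color red → {A, E}; color blue → {D, G}; color green → {B, C}; color yellow → {F}. Each edge has distinct colors on its endpoints.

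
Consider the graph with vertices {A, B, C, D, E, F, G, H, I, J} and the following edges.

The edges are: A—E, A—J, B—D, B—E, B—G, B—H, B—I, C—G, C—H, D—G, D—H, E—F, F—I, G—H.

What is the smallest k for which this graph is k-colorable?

B, D, G, H are pairwise adjacent (a clique of size 4), so at least 4 colors are needed.
4 colors suffice: color 1 → {A, B, C, F}; color 2 → {E, G, I, J}; color 3 → {H}; color 4 → {D}. Each edge has distinct colors on its endpoints.

4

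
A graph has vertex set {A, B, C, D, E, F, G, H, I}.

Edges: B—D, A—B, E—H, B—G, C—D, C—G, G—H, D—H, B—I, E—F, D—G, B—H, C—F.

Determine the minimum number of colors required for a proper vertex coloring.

4

B, D, G, H are mutually adjacent (a clique of size 4), so at least 4 colors are needed.
4 colors suffice: color 1 → {B, C, E}; color 2 → {A, D, F, I}; color 3 → {G}; color 4 → {H}. Every edge joins two different colors.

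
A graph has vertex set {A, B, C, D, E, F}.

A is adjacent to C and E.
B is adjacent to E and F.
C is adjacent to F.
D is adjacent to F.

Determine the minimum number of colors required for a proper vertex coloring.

The cycle E-A-C-F-B-E has odd length 5, so it cannot be 2-colored; at least 3 colors are needed.
3 colors suffice: color 1 → {A, F}; color 2 → {B, C, D}; color 3 → {E}. Every edge joins two different colors.

3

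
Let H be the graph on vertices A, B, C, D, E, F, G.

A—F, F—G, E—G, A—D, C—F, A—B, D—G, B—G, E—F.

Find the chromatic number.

E, F, G form a triangle, so at least 3 colors are needed.
One proper 3-coloring: A=red, B=blue, C=red, D=blue, E=green, F=blue, G=red. No two adjacent vertices share a color.

3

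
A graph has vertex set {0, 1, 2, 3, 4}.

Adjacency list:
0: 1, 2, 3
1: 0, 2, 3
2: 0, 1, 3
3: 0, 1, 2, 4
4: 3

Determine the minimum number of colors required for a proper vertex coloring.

0, 1, 2, 3 are pairwise adjacent (a clique of size 4), so at least 4 colors are needed.
One proper 4-coloring: 0=yellow, 1=blue, 2=green, 3=red, 4=blue. Each edge has distinct colors on its endpoints.

4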